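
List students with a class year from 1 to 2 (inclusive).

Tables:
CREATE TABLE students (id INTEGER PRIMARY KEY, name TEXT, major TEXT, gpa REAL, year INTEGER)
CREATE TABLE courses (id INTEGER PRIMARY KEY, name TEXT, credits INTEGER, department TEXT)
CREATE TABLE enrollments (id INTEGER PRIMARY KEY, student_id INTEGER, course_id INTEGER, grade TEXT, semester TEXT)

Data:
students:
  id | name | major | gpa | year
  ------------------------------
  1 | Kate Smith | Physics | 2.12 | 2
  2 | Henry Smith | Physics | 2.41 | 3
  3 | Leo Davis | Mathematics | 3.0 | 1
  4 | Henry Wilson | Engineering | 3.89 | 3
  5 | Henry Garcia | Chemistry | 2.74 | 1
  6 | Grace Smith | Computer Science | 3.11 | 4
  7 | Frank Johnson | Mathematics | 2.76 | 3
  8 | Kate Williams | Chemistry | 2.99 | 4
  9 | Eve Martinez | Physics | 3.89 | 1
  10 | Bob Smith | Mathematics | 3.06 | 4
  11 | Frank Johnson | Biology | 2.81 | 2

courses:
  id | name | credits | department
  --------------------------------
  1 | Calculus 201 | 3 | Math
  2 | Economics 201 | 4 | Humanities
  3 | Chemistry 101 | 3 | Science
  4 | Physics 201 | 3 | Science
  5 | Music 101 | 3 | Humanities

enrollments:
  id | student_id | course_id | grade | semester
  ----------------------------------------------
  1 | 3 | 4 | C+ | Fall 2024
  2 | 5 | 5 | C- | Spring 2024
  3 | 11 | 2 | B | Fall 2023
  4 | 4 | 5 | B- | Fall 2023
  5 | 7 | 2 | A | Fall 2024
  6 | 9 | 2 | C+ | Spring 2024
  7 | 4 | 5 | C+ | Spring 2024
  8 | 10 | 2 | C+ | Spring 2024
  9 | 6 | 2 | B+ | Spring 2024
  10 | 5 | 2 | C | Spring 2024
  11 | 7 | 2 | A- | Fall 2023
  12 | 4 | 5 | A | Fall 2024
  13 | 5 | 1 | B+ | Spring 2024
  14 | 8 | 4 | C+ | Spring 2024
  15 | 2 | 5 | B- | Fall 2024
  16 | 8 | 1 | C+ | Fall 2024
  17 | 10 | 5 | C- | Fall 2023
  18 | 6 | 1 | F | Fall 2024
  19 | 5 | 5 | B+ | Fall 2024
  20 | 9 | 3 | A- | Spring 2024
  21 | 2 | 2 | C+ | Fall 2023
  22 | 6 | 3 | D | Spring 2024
SELECT name, year FROM students WHERE year BETWEEN 1 AND 2

Execution result:
name | year
Kate Smith | 2
Leo Davis | 1
Henry Garcia | 1
Eve Martinez | 1
Frank Johnson | 2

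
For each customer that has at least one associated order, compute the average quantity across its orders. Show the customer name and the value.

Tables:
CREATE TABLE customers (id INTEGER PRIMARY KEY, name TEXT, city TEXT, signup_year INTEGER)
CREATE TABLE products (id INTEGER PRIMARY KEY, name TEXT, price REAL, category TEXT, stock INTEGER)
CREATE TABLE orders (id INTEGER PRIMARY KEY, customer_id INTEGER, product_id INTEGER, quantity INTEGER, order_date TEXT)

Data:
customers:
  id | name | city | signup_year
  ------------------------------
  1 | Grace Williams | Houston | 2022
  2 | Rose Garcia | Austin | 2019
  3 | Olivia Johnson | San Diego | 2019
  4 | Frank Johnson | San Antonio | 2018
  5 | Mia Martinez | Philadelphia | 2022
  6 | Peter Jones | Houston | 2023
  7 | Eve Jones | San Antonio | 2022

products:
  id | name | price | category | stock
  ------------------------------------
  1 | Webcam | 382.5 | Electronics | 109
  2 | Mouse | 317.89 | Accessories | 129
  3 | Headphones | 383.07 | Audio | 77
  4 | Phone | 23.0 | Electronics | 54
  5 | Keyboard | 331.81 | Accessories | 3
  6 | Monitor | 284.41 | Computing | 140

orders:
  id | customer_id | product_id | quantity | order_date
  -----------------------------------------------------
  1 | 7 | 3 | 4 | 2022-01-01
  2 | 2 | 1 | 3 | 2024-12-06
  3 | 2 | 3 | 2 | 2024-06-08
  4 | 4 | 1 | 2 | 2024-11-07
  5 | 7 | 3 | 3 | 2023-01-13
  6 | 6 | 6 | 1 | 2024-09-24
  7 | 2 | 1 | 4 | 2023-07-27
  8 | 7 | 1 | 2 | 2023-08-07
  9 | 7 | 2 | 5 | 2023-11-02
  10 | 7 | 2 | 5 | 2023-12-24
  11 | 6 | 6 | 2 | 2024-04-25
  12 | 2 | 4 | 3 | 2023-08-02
SELECT p.name, AVG(c.quantity) AS avg_quantity FROM orders c JOIN customers p ON c.customer_id = p.id GROUP BY p.id, p.name

Execution result:
name | avg_quantity
Rose Garcia | 3.00
Frank Johnson | 2.00
Peter Jones | 1.50
Eve Jones | 3.80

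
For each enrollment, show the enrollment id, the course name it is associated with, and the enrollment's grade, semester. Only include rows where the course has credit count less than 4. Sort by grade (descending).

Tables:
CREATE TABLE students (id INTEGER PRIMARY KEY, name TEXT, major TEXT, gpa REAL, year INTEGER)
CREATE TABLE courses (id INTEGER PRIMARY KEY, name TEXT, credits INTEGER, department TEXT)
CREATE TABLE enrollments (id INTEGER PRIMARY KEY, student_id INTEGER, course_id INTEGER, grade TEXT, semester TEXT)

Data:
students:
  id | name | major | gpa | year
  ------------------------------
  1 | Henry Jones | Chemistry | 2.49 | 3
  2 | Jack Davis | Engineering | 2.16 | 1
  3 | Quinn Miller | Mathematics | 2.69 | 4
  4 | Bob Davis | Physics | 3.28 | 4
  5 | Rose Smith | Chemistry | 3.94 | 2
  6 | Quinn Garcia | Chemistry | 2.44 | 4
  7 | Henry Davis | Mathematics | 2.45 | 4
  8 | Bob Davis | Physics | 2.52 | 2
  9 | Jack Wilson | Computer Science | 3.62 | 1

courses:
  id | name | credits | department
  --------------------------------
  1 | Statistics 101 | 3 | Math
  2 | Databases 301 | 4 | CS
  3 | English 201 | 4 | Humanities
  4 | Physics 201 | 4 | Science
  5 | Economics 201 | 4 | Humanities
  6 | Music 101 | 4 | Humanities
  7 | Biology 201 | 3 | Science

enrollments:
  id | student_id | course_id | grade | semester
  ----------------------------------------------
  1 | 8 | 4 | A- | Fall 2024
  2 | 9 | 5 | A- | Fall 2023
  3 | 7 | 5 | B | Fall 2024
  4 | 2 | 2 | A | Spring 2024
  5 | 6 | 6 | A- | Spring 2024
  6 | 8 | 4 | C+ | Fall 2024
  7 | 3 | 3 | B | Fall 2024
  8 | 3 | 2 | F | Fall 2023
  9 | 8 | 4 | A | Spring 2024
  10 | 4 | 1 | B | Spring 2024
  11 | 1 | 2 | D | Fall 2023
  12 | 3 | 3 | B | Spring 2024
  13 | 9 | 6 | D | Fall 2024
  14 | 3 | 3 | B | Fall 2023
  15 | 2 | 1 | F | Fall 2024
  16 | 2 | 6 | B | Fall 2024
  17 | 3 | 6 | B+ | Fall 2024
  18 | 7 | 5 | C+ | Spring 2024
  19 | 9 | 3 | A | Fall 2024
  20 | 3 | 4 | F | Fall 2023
SELECT c.id, p.name AS course, c.grade, c.semester FROM enrollments c JOIN courses p ON c.course_id = p.id WHERE p.credits < 4 ORDER BY c.grade DESC

Execution result:
id | course | grade | semester
15 | Statistics 101 | F | Fall 2024
10 | Statistics 101 | B | Spring 2024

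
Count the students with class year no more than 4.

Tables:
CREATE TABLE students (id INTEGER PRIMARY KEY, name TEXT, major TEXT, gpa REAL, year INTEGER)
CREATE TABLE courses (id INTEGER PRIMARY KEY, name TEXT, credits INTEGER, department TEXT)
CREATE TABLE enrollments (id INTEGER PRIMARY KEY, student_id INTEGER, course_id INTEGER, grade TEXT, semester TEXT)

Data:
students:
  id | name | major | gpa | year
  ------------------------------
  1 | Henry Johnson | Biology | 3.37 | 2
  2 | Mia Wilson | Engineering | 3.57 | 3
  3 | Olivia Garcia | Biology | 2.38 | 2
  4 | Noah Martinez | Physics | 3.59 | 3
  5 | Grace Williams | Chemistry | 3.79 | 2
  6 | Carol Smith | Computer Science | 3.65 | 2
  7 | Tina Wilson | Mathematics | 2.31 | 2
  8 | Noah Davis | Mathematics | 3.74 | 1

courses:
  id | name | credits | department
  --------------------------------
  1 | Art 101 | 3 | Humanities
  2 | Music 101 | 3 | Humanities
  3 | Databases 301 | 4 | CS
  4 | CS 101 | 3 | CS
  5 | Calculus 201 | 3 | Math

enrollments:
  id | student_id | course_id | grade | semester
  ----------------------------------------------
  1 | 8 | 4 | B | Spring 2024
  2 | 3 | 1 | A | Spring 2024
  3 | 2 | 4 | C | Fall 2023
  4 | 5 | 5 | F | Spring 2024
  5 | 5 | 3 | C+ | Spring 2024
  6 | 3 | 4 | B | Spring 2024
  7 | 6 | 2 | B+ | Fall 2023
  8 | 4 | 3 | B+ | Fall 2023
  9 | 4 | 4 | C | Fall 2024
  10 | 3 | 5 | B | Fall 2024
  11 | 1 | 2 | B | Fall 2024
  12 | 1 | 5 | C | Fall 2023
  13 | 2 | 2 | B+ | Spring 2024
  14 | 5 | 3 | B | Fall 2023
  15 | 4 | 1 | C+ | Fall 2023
SELECT COUNT(*) FROM students WHERE year <= 4

Execution result:
8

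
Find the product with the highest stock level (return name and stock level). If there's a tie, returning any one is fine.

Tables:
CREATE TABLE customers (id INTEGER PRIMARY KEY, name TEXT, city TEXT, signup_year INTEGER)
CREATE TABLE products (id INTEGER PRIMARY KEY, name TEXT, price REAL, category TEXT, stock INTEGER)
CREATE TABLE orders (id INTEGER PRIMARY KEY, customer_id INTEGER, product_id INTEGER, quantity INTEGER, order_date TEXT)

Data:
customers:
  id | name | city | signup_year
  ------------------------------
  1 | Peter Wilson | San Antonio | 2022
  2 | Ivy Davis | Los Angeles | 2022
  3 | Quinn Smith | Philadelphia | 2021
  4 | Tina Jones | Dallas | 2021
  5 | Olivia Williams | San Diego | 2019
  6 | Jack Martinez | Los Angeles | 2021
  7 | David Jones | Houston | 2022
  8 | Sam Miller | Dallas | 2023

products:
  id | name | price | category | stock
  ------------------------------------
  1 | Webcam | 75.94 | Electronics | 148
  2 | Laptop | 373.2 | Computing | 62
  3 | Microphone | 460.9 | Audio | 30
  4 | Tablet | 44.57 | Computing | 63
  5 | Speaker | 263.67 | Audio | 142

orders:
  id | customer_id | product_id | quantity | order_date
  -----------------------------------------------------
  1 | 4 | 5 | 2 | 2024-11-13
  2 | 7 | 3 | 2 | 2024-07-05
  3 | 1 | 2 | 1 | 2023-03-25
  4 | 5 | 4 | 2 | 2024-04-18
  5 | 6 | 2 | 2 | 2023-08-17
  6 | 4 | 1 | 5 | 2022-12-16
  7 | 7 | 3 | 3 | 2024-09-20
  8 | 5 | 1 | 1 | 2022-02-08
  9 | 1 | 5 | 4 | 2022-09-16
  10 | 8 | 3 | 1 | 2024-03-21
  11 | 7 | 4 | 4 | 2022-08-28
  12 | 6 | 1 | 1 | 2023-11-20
SELECT name, stock FROM products ORDER BY stock DESC LIMIT 1

Execution result:
name | stock
Webcam | 148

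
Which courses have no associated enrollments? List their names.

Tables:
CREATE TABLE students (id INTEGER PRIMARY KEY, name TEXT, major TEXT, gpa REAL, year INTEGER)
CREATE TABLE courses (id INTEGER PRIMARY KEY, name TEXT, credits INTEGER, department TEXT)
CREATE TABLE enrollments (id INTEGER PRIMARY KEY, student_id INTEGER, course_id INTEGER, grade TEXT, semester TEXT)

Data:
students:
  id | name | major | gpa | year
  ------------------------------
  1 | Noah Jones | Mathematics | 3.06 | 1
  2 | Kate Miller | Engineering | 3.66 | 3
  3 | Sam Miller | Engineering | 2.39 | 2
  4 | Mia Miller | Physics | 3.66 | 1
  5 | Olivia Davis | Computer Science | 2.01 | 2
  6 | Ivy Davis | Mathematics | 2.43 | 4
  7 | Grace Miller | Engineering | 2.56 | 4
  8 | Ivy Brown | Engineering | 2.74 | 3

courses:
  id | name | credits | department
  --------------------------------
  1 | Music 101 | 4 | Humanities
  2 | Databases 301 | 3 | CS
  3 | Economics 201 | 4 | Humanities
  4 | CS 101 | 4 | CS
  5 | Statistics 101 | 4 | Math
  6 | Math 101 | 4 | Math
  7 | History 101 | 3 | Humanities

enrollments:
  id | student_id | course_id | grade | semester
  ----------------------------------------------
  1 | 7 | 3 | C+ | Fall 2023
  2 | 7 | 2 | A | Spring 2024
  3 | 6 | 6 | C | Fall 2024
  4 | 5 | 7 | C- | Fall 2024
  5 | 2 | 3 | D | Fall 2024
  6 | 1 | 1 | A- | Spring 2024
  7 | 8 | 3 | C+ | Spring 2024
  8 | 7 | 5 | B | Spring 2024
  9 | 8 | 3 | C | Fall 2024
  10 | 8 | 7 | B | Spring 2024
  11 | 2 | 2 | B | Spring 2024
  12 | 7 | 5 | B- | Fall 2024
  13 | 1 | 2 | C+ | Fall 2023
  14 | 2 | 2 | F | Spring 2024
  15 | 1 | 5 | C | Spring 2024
SELECT p.name FROM courses p LEFT JOIN enrollments c ON c.course_id = p.id WHERE c.id IS NULL

Execution result:
CS 101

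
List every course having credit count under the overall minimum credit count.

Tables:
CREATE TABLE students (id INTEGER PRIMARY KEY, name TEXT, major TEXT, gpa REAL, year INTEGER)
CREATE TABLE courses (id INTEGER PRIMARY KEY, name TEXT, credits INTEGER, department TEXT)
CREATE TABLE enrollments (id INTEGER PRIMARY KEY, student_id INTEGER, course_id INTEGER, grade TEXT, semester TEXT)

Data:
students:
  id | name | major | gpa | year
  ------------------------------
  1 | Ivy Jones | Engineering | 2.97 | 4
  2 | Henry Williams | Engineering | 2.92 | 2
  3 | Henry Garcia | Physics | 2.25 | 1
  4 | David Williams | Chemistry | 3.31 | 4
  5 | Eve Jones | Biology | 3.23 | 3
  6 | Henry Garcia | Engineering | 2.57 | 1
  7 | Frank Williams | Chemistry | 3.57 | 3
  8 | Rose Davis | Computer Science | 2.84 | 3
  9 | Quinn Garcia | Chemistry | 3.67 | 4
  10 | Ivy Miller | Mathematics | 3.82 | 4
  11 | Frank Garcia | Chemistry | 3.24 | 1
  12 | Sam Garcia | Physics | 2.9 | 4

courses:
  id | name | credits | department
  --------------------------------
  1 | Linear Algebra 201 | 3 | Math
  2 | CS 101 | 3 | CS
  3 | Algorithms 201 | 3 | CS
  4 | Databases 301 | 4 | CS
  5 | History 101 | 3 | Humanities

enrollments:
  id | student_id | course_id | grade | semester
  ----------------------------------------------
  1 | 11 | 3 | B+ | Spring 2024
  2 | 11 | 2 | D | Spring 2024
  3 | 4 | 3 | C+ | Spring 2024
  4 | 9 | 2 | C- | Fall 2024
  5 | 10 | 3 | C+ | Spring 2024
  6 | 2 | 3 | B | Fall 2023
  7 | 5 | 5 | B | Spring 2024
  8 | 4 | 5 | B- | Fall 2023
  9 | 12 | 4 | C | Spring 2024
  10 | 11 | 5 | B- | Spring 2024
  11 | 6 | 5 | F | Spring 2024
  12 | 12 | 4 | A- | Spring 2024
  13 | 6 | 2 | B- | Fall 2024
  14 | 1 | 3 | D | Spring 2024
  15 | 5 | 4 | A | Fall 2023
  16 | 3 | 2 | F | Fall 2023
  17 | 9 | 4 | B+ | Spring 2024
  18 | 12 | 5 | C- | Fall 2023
SELECT name, credits FROM courses WHERE credits < (SELECT MIN(credits) FROM courses)

Execution result:
(no rows)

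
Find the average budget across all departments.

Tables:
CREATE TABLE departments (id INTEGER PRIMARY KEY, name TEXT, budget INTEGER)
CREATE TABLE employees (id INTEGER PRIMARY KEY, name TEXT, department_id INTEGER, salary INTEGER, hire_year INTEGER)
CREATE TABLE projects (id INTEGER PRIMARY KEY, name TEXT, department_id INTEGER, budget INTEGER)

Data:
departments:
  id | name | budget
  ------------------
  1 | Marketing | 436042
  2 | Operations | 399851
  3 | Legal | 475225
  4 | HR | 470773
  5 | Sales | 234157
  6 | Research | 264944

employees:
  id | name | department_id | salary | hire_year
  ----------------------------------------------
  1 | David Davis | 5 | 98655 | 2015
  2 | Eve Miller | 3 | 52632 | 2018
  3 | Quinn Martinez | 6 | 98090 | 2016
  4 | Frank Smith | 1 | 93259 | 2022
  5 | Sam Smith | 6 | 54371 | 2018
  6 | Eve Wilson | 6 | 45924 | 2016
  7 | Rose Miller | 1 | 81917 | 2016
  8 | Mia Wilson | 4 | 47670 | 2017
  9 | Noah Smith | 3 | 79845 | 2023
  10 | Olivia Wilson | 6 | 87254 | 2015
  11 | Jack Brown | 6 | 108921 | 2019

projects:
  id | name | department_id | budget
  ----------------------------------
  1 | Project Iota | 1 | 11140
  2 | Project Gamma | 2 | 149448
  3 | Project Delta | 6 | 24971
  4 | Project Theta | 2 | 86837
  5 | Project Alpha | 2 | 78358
SELECT AVG(budget) FROM departments

Execution result:
380165.33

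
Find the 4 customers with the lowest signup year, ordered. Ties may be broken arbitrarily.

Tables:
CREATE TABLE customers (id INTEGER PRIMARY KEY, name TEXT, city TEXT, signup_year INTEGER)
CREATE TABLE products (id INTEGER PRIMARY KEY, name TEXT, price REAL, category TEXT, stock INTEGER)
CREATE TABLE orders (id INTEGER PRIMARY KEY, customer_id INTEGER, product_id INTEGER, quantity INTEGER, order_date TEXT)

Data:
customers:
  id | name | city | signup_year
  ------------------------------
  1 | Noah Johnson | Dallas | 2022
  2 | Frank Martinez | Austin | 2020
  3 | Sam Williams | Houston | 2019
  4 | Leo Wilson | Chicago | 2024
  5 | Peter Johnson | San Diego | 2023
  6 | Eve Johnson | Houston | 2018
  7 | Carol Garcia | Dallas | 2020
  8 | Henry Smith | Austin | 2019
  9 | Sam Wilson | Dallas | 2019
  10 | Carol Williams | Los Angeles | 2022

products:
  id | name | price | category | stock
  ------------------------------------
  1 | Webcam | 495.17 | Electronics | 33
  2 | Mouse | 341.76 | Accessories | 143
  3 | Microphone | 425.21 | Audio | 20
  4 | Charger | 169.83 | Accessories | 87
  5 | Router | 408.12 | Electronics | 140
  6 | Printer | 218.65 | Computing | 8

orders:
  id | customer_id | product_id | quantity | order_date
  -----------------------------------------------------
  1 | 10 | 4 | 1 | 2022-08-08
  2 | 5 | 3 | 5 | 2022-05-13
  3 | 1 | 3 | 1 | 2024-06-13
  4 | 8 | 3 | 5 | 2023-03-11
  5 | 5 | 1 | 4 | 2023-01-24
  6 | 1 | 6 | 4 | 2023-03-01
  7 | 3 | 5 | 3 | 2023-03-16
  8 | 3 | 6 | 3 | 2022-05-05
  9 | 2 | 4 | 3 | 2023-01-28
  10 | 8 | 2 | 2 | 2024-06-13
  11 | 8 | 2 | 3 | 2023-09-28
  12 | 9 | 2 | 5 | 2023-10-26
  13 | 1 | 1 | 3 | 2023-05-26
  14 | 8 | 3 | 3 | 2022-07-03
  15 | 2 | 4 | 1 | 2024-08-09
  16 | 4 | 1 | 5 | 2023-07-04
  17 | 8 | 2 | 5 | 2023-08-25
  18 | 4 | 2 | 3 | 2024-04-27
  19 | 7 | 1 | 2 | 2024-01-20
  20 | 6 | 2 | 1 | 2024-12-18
SELECT name, signup_year FROM customers ORDER BY signup_year ASC LIMIT 4

Execution result:
name | signup_year
Eve Johnson | 2018
Sam Williams | 2019
Henry Smith | 2019
Sam Wilson | 2019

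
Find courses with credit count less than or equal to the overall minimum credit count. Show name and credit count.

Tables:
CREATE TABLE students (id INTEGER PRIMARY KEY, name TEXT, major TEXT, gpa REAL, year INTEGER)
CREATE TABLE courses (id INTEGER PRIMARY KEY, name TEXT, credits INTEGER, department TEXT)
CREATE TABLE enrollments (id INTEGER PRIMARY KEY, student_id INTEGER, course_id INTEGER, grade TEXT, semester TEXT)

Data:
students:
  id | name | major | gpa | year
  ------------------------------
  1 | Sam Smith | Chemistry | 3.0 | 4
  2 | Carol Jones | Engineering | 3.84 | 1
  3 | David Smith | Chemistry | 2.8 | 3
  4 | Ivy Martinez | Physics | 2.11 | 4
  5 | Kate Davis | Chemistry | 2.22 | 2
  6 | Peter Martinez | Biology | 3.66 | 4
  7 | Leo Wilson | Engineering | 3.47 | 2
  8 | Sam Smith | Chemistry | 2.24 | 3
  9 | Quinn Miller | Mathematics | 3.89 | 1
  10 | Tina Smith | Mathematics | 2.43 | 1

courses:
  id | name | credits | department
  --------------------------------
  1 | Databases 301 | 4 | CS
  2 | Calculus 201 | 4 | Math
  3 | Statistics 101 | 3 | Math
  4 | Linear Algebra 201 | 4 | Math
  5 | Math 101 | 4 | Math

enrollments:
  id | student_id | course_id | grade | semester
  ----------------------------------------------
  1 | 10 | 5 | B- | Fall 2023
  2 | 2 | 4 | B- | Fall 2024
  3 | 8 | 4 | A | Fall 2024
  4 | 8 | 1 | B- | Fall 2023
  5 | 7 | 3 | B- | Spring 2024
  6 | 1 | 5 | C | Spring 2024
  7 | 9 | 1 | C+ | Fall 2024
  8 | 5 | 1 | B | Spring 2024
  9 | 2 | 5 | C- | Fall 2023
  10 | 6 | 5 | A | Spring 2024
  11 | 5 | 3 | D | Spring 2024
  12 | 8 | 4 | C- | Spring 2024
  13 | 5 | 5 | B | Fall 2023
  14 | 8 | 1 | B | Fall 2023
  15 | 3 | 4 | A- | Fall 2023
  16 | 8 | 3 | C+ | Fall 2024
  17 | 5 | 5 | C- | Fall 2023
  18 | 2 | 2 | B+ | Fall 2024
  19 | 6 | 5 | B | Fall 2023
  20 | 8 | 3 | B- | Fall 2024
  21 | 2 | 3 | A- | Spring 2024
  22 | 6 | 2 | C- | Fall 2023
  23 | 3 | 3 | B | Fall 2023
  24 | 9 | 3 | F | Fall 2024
SELECT name, credits FROM courses WHERE credits <= (SELECT MIN(credits) FROM courses)

Execution result:
name | credits
Statistics 101 | 3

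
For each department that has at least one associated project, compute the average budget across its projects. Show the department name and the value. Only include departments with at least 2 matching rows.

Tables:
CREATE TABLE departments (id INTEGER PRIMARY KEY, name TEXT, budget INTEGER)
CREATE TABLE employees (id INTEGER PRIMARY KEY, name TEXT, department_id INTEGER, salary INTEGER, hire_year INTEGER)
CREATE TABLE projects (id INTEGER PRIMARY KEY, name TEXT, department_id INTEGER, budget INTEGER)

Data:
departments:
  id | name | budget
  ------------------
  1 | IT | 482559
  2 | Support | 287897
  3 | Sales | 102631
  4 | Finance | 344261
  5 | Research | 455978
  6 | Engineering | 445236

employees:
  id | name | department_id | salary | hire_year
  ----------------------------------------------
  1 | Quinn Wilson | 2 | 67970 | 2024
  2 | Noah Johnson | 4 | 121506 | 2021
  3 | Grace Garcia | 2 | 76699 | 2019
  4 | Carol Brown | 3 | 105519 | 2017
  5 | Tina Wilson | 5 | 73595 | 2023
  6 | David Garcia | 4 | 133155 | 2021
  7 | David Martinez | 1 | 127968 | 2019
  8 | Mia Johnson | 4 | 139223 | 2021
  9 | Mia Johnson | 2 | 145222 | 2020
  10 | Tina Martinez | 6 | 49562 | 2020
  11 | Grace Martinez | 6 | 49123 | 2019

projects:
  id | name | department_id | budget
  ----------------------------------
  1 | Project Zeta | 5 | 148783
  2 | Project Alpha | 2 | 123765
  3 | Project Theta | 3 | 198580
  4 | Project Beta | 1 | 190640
SELECT p.name, AVG(c.budget) AS avg_budget FROM projects c JOIN departments p ON c.department_id = p.id GROUP BY p.id, p.name HAVING COUNT(*) >= 2

Execution result:
(no rows)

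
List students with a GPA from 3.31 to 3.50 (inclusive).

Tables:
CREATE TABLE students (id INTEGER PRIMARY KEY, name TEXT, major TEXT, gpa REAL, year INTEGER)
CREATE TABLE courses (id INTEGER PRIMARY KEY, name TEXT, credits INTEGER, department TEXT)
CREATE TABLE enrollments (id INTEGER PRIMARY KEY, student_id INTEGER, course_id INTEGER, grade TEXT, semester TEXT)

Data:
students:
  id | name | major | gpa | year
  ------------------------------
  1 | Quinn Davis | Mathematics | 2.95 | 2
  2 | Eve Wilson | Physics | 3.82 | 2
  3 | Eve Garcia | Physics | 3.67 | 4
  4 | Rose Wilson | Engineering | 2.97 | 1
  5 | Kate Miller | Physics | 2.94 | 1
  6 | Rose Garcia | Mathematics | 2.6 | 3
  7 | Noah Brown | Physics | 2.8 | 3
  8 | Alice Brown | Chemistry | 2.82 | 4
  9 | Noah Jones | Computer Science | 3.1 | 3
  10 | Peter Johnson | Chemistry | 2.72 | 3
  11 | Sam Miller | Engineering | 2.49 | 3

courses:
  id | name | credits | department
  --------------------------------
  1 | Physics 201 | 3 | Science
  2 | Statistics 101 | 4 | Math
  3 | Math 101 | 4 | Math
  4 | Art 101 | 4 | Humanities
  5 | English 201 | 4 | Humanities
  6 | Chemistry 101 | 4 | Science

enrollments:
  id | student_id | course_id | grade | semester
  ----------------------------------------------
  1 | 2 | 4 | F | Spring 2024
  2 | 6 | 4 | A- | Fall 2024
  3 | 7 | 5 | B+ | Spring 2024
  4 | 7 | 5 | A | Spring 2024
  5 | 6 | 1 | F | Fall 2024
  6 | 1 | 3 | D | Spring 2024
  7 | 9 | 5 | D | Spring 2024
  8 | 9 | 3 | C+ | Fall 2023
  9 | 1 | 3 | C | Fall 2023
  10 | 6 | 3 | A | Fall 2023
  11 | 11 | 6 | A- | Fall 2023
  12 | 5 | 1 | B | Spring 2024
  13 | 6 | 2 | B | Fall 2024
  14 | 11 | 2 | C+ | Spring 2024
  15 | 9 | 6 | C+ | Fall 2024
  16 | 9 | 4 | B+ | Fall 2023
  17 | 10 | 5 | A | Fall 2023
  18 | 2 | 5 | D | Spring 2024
SELECT name, gpa FROM students WHERE gpa BETWEEN 3.31 AND 3.5

Execution result:
(no rows)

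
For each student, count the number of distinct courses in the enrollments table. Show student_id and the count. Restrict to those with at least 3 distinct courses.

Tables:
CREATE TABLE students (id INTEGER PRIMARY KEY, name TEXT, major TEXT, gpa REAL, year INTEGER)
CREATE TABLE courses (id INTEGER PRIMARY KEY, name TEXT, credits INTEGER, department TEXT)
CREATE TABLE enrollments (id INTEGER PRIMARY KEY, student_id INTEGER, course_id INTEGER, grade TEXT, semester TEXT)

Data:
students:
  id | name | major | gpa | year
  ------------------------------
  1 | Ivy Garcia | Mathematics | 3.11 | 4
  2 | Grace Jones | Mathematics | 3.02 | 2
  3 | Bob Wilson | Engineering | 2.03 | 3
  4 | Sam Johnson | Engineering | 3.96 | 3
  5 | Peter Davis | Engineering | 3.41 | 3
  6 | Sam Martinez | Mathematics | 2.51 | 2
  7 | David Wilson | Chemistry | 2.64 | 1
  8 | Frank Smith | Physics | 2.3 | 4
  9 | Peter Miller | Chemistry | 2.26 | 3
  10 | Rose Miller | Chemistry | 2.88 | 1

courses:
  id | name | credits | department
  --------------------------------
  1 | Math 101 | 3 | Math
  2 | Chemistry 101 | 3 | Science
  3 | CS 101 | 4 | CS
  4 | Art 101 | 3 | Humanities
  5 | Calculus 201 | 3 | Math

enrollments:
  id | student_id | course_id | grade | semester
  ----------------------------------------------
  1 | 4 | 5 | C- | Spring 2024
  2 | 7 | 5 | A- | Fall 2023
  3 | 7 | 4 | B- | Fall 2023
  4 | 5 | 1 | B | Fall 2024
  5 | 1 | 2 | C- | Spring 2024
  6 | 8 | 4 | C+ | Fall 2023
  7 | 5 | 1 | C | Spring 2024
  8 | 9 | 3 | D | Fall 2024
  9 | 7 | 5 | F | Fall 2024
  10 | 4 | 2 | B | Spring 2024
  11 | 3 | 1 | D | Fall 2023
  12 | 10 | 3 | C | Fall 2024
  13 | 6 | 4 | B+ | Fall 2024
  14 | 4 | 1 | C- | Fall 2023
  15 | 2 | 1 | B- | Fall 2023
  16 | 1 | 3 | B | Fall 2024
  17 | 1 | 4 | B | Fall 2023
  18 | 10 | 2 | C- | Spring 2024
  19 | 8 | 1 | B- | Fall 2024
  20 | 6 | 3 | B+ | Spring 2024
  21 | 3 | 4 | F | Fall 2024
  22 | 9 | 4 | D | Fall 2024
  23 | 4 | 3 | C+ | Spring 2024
SELECT student_id, COUNT(DISTINCT course_id) AS distinct_course_count FROM enrollments GROUP BY student_id HAVING COUNT(DISTINCT course_id) >= 3

Execution result:
student_id | distinct_course_count
1 | 3
4 | 4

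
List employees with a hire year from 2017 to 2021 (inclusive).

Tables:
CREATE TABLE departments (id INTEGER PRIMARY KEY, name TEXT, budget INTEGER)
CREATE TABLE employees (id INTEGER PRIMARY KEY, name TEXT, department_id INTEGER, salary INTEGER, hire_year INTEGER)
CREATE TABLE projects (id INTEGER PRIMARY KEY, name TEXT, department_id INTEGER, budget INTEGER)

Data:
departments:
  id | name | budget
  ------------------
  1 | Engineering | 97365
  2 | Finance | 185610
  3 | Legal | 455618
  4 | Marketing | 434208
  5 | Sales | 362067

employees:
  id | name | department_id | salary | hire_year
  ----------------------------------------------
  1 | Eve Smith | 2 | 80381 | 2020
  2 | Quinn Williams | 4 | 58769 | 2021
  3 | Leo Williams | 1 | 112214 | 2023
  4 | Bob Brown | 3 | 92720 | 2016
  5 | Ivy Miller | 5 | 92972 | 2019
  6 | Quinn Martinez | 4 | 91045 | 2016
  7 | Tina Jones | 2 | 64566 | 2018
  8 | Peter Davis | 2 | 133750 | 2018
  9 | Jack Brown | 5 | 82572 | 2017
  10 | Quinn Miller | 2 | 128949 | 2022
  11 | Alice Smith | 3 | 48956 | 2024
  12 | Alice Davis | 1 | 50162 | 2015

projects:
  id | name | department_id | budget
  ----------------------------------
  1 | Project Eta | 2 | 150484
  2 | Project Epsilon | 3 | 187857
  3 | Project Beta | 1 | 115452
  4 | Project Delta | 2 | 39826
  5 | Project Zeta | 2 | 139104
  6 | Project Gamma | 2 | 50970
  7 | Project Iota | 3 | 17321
SELECT name, hire_year FROM employees WHERE hire_year BETWEEN 2017 AND 2021

Execution result:
name | hire_year
Eve Smith | 2020
Quinn Williams | 2021
Ivy Miller | 2019
Tina Jones | 2018
Peter Davis | 2018
Jack Brown | 2017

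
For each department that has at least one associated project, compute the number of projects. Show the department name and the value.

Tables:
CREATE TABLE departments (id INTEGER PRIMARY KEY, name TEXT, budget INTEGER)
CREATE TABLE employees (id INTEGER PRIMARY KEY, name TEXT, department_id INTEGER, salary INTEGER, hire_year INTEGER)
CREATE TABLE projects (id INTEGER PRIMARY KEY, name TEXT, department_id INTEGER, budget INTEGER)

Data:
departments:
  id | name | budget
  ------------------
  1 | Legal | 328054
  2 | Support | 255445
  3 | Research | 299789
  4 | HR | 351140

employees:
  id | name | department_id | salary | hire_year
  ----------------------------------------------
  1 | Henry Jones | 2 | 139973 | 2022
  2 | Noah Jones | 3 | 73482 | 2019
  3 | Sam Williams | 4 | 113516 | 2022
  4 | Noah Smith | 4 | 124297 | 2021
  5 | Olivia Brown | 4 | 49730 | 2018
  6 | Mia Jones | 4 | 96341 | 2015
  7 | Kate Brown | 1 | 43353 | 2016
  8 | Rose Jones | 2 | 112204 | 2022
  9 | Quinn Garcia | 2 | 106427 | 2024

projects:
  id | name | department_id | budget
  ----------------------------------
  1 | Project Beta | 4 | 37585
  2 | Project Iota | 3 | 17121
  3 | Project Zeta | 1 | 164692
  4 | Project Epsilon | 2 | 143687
SELECT p.name, COUNT(*) AS n FROM projects c JOIN departments p ON c.department_id = p.id GROUP BY p.id, p.name

Execution result:
name | n
Legal | 1
Support | 1
Research | 1
HR | 1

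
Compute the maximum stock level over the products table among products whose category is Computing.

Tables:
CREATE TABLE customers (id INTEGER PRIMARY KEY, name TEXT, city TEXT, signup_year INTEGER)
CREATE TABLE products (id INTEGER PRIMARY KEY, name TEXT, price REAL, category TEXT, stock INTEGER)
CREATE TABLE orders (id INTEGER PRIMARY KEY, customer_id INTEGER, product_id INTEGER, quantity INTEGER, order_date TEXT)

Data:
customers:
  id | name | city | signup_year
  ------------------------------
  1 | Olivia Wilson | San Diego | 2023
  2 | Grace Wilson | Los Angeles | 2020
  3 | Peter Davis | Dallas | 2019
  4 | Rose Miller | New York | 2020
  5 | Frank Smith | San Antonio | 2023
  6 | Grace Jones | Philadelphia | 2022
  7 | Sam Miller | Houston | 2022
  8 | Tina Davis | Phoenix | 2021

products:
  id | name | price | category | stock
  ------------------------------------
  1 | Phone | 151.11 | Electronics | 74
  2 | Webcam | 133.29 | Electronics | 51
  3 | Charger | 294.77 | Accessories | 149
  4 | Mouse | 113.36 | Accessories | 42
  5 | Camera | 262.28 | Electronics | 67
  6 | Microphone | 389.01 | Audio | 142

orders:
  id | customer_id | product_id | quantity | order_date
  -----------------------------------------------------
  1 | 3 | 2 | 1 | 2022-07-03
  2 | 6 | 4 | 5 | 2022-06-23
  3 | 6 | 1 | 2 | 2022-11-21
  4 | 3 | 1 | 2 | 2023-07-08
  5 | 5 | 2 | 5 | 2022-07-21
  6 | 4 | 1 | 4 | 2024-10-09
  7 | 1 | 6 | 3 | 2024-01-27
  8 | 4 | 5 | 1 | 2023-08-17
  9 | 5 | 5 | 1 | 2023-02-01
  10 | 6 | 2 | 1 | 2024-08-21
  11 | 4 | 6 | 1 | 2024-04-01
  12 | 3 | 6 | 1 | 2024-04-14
SELECT MAX(stock) FROM products WHERE category = 'Computing'

Execution result:
NULL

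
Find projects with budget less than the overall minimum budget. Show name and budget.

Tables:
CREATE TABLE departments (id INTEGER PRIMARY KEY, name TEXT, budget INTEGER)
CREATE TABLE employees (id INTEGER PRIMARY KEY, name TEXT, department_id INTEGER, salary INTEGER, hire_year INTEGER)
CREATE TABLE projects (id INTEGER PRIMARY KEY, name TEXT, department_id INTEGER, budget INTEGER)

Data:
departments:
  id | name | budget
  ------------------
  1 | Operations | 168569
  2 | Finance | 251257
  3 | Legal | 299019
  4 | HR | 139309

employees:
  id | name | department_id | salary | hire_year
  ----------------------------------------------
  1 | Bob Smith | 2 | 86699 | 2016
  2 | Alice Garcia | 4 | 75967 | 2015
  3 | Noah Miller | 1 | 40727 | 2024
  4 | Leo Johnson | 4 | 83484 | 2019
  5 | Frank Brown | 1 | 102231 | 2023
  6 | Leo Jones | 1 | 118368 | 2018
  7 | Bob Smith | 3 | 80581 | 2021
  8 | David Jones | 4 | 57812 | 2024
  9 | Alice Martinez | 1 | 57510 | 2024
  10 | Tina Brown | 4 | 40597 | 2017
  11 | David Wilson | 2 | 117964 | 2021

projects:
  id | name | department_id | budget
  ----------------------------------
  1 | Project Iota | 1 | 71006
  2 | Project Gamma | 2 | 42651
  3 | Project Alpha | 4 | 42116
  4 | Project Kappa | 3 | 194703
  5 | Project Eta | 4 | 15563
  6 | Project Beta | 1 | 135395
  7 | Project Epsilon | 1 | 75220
SELECT name, budget FROM projects WHERE budget < (SELECT MIN(budget) FROM projects)

Execution result:
(no rows)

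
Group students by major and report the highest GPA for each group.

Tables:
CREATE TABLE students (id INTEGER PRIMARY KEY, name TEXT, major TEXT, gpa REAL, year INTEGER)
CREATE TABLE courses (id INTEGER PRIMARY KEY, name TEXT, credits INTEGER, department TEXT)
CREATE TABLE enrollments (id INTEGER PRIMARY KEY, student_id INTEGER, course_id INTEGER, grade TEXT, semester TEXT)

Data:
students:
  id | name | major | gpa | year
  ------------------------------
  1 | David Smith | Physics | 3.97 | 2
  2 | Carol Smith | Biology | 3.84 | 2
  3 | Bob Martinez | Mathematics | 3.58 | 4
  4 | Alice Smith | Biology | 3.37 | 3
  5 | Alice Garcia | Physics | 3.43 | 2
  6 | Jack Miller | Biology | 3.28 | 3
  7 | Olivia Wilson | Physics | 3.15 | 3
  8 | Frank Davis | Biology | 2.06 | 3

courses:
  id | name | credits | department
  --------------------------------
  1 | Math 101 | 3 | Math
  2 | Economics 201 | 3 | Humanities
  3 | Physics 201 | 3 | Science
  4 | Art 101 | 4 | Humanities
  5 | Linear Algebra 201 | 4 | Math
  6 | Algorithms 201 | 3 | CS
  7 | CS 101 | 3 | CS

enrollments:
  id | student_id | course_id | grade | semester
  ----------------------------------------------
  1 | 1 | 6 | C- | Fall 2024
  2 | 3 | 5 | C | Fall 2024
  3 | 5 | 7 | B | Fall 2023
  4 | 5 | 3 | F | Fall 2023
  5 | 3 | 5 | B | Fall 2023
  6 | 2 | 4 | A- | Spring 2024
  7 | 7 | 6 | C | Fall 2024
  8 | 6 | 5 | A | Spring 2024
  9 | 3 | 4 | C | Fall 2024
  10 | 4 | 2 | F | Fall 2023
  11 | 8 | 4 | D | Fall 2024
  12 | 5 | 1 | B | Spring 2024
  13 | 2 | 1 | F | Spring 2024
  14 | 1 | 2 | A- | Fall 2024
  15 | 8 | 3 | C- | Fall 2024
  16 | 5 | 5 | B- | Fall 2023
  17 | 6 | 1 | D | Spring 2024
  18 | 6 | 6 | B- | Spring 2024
SELECT major, MAX(gpa) AS max_gpa FROM students GROUP BY major

Execution result:
major | max_gpa
Biology | 3.84
Mathematics | 3.58
Physics | 3.97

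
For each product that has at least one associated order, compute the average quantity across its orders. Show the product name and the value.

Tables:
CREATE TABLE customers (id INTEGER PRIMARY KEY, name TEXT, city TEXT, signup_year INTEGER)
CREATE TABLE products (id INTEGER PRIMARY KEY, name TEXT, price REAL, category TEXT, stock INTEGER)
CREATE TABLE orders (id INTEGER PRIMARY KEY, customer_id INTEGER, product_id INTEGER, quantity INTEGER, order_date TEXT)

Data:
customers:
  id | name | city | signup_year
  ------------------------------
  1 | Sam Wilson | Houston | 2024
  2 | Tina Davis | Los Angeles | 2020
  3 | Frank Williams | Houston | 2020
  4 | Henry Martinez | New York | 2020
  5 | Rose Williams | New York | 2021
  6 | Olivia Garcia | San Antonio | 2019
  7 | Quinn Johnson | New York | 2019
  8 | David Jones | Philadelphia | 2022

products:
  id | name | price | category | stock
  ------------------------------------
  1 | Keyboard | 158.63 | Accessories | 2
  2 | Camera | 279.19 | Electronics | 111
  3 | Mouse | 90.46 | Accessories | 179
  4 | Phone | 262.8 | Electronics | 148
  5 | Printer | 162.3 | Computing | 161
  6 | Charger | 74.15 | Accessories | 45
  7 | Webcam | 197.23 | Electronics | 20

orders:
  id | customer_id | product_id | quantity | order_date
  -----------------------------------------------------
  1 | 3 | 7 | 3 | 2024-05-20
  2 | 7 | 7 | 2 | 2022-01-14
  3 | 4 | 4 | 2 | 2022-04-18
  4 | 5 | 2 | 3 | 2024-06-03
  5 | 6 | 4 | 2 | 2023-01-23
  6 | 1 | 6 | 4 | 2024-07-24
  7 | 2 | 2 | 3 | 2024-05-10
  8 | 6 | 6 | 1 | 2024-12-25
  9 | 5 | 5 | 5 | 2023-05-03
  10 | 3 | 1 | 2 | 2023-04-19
SELECT p.name, AVG(c.quantity) AS avg_quantity FROM orders c JOIN products p ON c.product_id = p.id GROUP BY p.id, p.name

Execution result:
name | avg_quantity
Keyboard | 2.00
Camera | 3.00
Phone | 2.00
Printer | 5.00
Charger | 2.50
Webcam | 2.50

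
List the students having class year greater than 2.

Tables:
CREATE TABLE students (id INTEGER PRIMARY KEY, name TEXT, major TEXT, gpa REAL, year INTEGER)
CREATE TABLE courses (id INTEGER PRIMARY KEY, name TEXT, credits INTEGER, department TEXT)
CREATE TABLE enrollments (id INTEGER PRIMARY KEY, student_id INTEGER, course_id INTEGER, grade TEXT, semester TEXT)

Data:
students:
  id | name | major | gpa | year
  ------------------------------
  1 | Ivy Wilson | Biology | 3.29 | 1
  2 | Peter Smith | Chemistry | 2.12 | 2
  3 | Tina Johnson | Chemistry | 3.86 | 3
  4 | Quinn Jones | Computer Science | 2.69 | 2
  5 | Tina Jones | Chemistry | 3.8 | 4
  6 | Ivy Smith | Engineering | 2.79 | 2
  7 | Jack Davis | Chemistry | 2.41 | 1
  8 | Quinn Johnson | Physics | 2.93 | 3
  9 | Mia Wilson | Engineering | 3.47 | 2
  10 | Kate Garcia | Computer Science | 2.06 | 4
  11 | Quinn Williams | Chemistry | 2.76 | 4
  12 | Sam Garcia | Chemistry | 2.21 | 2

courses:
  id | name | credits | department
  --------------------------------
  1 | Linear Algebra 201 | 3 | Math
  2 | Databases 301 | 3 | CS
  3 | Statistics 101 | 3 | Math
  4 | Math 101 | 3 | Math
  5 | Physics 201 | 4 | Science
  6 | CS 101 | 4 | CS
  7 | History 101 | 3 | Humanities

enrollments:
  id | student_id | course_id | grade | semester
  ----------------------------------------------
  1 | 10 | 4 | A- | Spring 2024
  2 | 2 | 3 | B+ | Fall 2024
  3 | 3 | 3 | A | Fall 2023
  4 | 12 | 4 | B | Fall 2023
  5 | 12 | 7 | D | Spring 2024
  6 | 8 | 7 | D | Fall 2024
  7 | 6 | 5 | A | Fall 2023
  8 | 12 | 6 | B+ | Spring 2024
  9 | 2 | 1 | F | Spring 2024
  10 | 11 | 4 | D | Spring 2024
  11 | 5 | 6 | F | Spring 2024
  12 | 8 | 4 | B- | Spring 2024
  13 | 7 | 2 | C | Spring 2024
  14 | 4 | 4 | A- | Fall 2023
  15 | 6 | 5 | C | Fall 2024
SELECT name, year FROM students WHERE year > 2

Execution result:
name | year
Tina Johnson | 3
Tina Jones | 4
Quinn Johnson | 3
Kate Garcia | 4
Quinn Williams | 4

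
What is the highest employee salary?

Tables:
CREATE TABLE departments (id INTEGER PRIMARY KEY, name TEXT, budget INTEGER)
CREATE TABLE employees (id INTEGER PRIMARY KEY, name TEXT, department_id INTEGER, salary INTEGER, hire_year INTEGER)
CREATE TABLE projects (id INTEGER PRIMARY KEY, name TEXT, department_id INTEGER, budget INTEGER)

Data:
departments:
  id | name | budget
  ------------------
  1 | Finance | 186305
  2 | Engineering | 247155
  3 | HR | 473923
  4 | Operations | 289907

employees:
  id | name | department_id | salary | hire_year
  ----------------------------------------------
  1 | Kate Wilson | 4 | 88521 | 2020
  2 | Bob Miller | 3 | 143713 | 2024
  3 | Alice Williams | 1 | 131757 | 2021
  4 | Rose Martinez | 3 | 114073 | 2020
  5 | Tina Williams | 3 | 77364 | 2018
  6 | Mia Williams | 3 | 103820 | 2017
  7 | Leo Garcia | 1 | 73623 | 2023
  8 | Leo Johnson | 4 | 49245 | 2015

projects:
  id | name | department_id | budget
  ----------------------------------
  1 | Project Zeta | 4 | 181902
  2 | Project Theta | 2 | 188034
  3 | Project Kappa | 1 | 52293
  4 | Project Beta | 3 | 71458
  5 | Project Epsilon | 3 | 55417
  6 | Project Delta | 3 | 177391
SELECT MAX(salary) FROM employees

Execution result:
143713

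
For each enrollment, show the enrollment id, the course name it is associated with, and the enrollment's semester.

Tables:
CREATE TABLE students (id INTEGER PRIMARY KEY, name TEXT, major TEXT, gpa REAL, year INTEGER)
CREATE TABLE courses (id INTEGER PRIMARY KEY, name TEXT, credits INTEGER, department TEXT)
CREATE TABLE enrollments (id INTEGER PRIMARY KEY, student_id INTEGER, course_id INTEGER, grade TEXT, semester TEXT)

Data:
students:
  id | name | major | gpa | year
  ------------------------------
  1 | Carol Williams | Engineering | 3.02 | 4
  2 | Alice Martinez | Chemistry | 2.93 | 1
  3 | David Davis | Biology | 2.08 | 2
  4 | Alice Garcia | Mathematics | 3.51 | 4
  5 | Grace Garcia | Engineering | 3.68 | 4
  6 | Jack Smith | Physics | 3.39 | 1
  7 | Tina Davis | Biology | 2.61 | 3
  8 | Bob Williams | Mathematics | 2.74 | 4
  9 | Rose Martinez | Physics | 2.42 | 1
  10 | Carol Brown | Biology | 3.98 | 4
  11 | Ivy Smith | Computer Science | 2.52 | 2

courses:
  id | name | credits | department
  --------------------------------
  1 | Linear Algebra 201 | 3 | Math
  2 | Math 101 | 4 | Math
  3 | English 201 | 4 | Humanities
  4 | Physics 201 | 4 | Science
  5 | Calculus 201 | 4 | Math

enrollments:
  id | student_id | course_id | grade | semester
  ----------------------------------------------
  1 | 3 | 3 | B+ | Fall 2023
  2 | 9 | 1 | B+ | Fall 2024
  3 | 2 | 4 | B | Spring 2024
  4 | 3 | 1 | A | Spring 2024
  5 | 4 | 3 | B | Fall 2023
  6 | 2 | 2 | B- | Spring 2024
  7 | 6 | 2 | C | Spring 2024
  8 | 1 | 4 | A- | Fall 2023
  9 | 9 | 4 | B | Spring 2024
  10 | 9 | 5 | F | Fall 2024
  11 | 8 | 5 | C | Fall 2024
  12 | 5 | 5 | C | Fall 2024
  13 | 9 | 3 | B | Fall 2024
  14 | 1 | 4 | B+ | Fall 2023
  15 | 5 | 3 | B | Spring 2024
SELECT c.id, p.name AS course, c.semester FROM enrollments c JOIN courses p ON c.course_id = p.id

Execution result:
id | course | semester
1 | English 201 | Fall 2023
2 | Linear Algebra 201 | Fall 2024
3 | Physics 201 | Spring 2024
4 | Linear Algebra 201 | Spring 2024
5 | English 201 | Fall 2023
6 | Math 101 | Spring 2024
7 | Math 101 | Spring 2024
8 | Physics 201 | Fall 2023
9 | Physics 201 | Spring 2024
10 | Calculus 201 | Fall 2024
11 | Calculus 201 | Fall 2024
12 | Calculus 201 | Fall 2024
13 | English 201 | Fall 2024
14 | Physics 201 | Fall 2023
15 | English 201 | Spring 2024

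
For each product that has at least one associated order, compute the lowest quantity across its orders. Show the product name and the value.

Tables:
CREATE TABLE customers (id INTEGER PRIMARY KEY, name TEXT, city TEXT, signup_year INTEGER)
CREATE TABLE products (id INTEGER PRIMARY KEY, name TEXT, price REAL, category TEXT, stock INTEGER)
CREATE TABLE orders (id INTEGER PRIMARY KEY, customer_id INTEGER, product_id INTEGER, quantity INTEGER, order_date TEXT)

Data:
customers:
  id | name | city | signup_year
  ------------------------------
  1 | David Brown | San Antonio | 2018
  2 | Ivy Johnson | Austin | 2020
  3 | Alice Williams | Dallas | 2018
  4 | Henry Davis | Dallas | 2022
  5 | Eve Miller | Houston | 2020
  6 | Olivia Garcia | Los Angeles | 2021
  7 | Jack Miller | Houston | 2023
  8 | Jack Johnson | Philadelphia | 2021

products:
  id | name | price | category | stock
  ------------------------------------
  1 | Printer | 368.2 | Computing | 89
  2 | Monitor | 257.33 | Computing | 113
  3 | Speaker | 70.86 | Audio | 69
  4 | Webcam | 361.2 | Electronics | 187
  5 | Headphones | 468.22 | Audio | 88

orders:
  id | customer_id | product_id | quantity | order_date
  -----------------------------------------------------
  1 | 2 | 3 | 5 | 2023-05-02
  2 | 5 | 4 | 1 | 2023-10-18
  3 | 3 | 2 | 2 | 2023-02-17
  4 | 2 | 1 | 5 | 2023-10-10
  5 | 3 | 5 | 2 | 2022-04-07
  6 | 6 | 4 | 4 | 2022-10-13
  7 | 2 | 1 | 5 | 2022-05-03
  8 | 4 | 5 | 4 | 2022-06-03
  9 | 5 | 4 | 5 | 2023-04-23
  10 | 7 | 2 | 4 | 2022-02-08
SELECT p.name, MIN(c.quantity) AS min_quantity FROM orders c JOIN products p ON c.product_id = p.id GROUP BY p.id, p.name

Execution result:
name | min_quantity
Printer | 5
Monitor | 2
Speaker | 5
Webcam | 1
Headphones | 2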